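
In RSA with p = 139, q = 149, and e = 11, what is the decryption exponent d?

7427

φ(n) = (p−1)(q−1) = 138·148 = 20424.
Need d with 11·d ≡ 1 (mod 20424). Apply the extended Euclidean algorithm:
20424 = 1856·11 + 8
11 = 1·8 + 3
8 = 2·3 + 2
3 = 1·2 + 1
2 = 2·1 + 0
Back-substitute:
1 = 3 − 2
1 = −8 + 3·3
1 = 3·11 − 4·8
1 = −4·20424 + 7427·11
So 11·7427 ≡ 1 (mod 20424), hence d = 7427.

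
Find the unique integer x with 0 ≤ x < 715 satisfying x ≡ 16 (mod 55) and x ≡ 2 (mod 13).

236

Write x = 16 + 55·k. Then 55·k ≡ 2 − 16 ≡ 12 (mod 13).
Need 55⁻¹ mod 13. Extended Euclid on (13, 3):
13 = 4*3 + 1
3 = 3*1 + 0
Back-substitute:
1 = 13 − 4·3
55⁻¹ ≡ 9 (mod 13), so k ≡ 9·12 ≡ 4 (mod 13).
x = 16 + 55·4 = 236.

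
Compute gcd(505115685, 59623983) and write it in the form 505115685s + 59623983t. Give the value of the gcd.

9

Euclidean algorithm:
505115685 = 8*59623983 + 28123821
59623983 = 2*28123821 + 3376341
28123821 = 8*3376341 + 1113093
3376341 = 3*1113093 + 37062
1113093 = 30*37062 + 1233
37062 = 30*1233 + 72
1233 = 17*72 + 9
72 = 8*9 + 0
gcd(505115685, 59623983) = 9.
Express as a combination:
9 = 1233 − 17·72
9 = −17·37062 + 511·1233
9 = 511·1113093 − 15347·37062
9 = −15347·3376341 + 46552·1113093
9 = 46552·28123821 − 387763·3376341
9 = −387763·59623983 + 822078·28123821
9 = 822078·505115685 − 6964387·59623983
So 9 = (822078)·505115685 + (-6964387)·59623983.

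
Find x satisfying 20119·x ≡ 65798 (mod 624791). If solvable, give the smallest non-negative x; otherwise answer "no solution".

57113

First find gcd(20119, 624791):
624791 = 31·20119 + 1102
20119 = 18·1102 + 283
1102 = 3·283 + 253
283 = 1·253 + 30
253 = 8·30 + 13
30 = 2·13 + 4
13 = 3·4 + 1
4 = 4·1 + 0
gcd = 1, so a unique solution mod 624791 exists.
Back-substitute for the Bézout coefficients:
1 = 13 − 3·4
1 = −3·30 + 7·13
1 = 7·253 − 59·30
1 = −59·283 + 66·253
1 = 66·1102 − 257·283
1 = −257·20119 + 4692·1102
1 = 4692·624791 − 145709·20119
So 20119·(-145709) ≡ 1 (mod 624791), giving 20119⁻¹ ≡ 479082.
x ≡ 20119⁻¹·65798 ≡ 479082·65798 ≡ 57113 (mod 624791).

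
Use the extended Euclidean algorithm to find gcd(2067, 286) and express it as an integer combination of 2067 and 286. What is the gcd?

Apply Euclid's algorithm to 2067 and 286:
2067 = 7×286 + 65
286 = 4×65 + 26
65 = 2×26 + 13
26 = 2×13 + 0
gcd(2067, 286) = 13.
Back-substituting:
13 = 65 − 2·26
13 = −2·286 + 9·65
13 = 9·2067 − 65·286
So 13 = (9)·2067 + (-65)·286.

13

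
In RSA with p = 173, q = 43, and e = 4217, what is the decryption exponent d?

2609

φ(n) = (p−1)(q−1) = 172·42 = 7224.
Need d with 4217·d ≡ 1 (mod 7224). Apply the extended Euclidean algorithm:
7224 = 1*4217 + 3007
4217 = 1*3007 + 1210
3007 = 2*1210 + 587
1210 = 2*587 + 36
587 = 16*36 + 11
36 = 3*11 + 3
11 = 3*3 + 2
3 = 1*2 + 1
2 = 2*1 + 0
Back-substitute:
1 = 3 − 2
1 = −11 + 4·3
1 = 4·36 − 13·11
1 = −13·587 + 212·36
1 = 212·1210 − 437·587
1 = −437·3007 + 1086·1210
1 = 1086·4217 − 1523·3007
1 = −1523·7224 + 2609·4217
So 4217·2609 ≡ 1 (mod 7224), hence d = 2609.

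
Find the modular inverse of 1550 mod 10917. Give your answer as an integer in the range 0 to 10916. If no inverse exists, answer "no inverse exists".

2444

Extended Euclidean algorithm:
10917 = 7·1550 + 67
1550 = 23·67 + 9
67 = 7·9 + 4
9 = 2·4 + 1
4 = 4·1 + 0
The gcd is 1. Working backward:
1 = 9 − 2·4
1 = −2·67 + 15·9
1 = 15·1550 − 347·67
1 = −347·10917 + 2444·1550
So 1550·2444 ≡ 1 (mod 10917).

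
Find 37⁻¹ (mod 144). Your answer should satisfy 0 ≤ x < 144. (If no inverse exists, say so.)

109

Apply the Euclidean algorithm to 144 and 37:
144 = 3·37 + 33
37 = 1·33 + 4
33 = 8·4 + 1
4 = 4·1 + 0
The gcd is 1. Working backward:
1 = 33 − 8·4
1 = −8·37 + 9·33
1 = 9·144 − 35·37
Hence 37⁻¹ ≡ -35 ≡ 109 (mod 144).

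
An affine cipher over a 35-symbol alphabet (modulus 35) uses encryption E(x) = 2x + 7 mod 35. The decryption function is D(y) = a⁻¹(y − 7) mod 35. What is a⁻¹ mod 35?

18

Run Euclid on (35, 2):
35 = 17*2 + 1
2 = 2*1 + 0
gcd = 1, so the inverse exists. Back-substitute:
1 = 35 − 17·2
So 2·(-17) ≡ 1 (mod 35), and -17 ≡ 18 (mod 35).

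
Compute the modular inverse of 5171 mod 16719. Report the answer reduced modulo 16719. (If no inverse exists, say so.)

Run Euclid on (16719, 5171):
16719 = 3×5171 + 1206
5171 = 4×1206 + 347
1206 = 3×347 + 165
347 = 2×165 + 17
165 = 9×17 + 12
17 = 1×12 + 5
12 = 2×5 + 2
5 = 2×2 + 1
2 = 2×1 + 0
gcd = 1, so the inverse exists. Back-substitute:
1 = 5 − 2·2
1 = −2·12 + 5·5
1 = 5·17 − 7·12
1 = −7·165 + 68·17
1 = 68·347 − 143·165
1 = −143·1206 + 497·347
1 = 497·5171 − 2131·1206
1 = −2131·16719 + 6890·5171
So 5171·6890 ≡ 1 (mod 16719).

6890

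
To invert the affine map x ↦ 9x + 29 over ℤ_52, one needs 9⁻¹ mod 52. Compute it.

29

Extended Euclidean algorithm:
52 = 5·9 + 7
9 = 1·7 + 2
7 = 3·2 + 1
2 = 2·1 + 0
gcd = 1, so the inverse exists. Back-substitute:
1 = 7 − 3·2
1 = −3·9 + 4·7
1 = 4·52 − 23·9
So 9·(-23) ≡ 1 (mod 52), and -23 ≡ 29 (mod 52).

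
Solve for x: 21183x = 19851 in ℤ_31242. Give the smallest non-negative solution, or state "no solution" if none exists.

6539

First find gcd(21183, 31242):
31242 = 1*21183 + 10059
21183 = 2*10059 + 1065
10059 = 9*1065 + 474
1065 = 2*474 + 117
474 = 4*117 + 6
117 = 19*6 + 3
6 = 2*3 + 0
gcd = 3 and 3 | 19851, so solutions exist. Divide through by 3: 7061x ≡ 6617 (mod 10414).
Now find 7061⁻¹ mod 10414:
10414 = 1×7061 + 3353
7061 = 2×3353 + 355
3353 = 9×355 + 158
355 = 2×158 + 39
158 = 4×39 + 2
39 = 19×2 + 1
2 = 2×1 + 0
Back-substitute:
1 = 39 − 19·2
1 = −19·158 + 77·39
1 = 77·355 − 173·158
1 = −173·3353 + 1634·355
1 = 1634·7061 − 3441·3353
1 = −3441·10414 + 5075·7061
So 7061⁻¹ ≡ 5075 (mod 10414).
Then x ≡ 5075·6617 ≡ 6539 (mod 10414); the smallest non-negative solution is x = 6539.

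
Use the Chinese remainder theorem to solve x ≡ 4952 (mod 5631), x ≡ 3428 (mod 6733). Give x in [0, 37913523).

Write x = 4952 + 5631·k. Then 5631·k ≡ 3428 − 4952 ≡ 5209 (mod 6733).
Need 5631⁻¹ mod 6733. Extended Euclid on (6733, 5631):
6733 = 1*5631 + 1102
5631 = 5*1102 + 121
1102 = 9*121 + 13
121 = 9*13 + 4
13 = 3*4 + 1
4 = 4*1 + 0
Back-substitute:
1 = 13 − 3·4
1 = −3·121 + 28·13
1 = 28·1102 − 255·121
1 = −255·5631 + 1303·1102
1 = 1303·6733 − 1558·5631
5631⁻¹ ≡ 5175 (mod 6733), so k ≡ 5175·5209 ≡ 4376 (mod 6733).
x = 4952 + 5631·4376 = 24646208.

24646208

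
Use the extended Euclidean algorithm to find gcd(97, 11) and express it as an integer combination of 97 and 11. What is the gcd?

1

Euclidean algorithm:
97 = 8*11 + 9
11 = 1*9 + 2
9 = 4*2 + 1
2 = 2*1 + 0
gcd(97, 11) = 1.
Back-substituting:
1 = 9 − 4·2
1 = −4·11 + 5·9
1 = 5·97 − 44·11
So 1 = (5)·97 + (-44)·11.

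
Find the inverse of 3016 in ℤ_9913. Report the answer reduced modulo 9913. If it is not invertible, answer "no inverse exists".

gcd(9913, 3016) by repeated division:
9913 = 3*3016 + 865
3016 = 3*865 + 421
865 = 2*421 + 23
421 = 18*23 + 7
23 = 3*7 + 2
7 = 3*2 + 1
2 = 2*1 + 0
The gcd is 1. Working backward:
1 = 7 − 3·2
1 = −3·23 + 10·7
1 = 10·421 − 183·23
1 = −183·865 + 376·421
1 = 376·3016 − 1311·865
1 = −1311·9913 + 4309·3016
So 3016·4309 ≡ 1 (mod 9913).

4309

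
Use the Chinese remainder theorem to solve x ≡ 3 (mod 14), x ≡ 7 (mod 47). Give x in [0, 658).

Write x = 3 + 14·k. Then 14·k ≡ 7 − 3 ≡ 4 (mod 47).
Need 14⁻¹ mod 47. Extended Euclid on (47, 14):
47 = 3*14 + 5
14 = 2*5 + 4
5 = 1*4 + 1
4 = 4*1 + 0
Back-substitute:
1 = 5 − 4
1 = −14 + 3·5
1 = 3·47 − 10·14
14⁻¹ ≡ 37 (mod 47), so k ≡ 37·4 ≡ 7 (mod 47).
x = 3 + 14·7 = 101.

101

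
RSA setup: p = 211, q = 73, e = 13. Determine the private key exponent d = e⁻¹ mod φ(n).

φ(n) = (p−1)(q−1) = 210·72 = 15120.
Need d with 13·d ≡ 1 (mod 15120). Apply the extended Euclidean algorithm:
15120 = 1163×13 + 1
13 = 13×1 + 0
Back-substitute:
1 = 15120 − 1163·13
So 13·(-1163) ≡ 1 (mod 15120), hence d ≡ -1163 ≡ 13957 (mod 15120).

13957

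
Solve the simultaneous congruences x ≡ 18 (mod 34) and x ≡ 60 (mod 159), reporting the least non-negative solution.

Write x = 18 + 34·k. Then 34·k ≡ 60 − 18 ≡ 42 (mod 159).
Need 34⁻¹ mod 159. Extended Euclid on (159, 34):
159 = 4×34 + 23
34 = 1×23 + 11
23 = 2×11 + 1
11 = 11×1 + 0
Back-substitute:
1 = 23 − 2·11
1 = −2·34 + 3·23
1 = 3·159 − 14·34
34⁻¹ ≡ 145 (mod 159), so k ≡ 145·42 ≡ 48 (mod 159).
x = 18 + 34·48 = 1650.

1650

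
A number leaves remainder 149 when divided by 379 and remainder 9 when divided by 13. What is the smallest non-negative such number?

3181

Write x = 149 + 379·k. Then 379·k ≡ 9 − 149 ≡ 3 (mod 13).
Need 379⁻¹ mod 13. Extended Euclid on (13, 2):
13 = 6×2 + 1
2 = 2×1 + 0
Back-substitute:
1 = 13 − 6·2
379⁻¹ ≡ 7 (mod 13), so k ≡ 7·3 ≡ 8 (mod 13).
x = 149 + 379·8 = 3181.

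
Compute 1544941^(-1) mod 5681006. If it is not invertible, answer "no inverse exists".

5536725

gcd(5681006, 1544941) by repeated division:
5681006 = 3·1544941 + 1046183
1544941 = 1·1046183 + 498758
1046183 = 2·498758 + 48667
498758 = 10·48667 + 12088
48667 = 4·12088 + 315
12088 = 38·315 + 118
315 = 2·118 + 79
118 = 1·79 + 39
79 = 2·39 + 1
39 = 39·1 + 0
Since gcd(1544941, 5681006) = 1, back-substitute to write 1 as a combination:
1 = 79 − 2·39
1 = −2·118 + 3·79
1 = 3·315 − 8·118
1 = −8·12088 + 307·315
1 = 307·48667 − 1236·12088
1 = −1236·498758 + 12667·48667
1 = 12667·1046183 − 26570·498758
1 = −26570·1544941 + 39237·1046183
1 = 39237·5681006 − 144281·1544941
Thus 1544941·(-144281) ≡ 1 (mod 5681006); reducing, -144281 mod 5681006 = 5536725.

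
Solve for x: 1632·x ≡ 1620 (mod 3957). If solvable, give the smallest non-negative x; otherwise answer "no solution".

First find gcd(1632, 3957):
3957 = 2·1632 + 693
1632 = 2·693 + 246
693 = 2·246 + 201
246 = 1·201 + 45
201 = 4·45 + 21
45 = 2·21 + 3
21 = 7·3 + 0
gcd = 3 and 3 | 1620, so solutions exist. Divide through by 3: 544x ≡ 540 (mod 1319).
Now find 544⁻¹ mod 1319:
1319 = 2·544 + 231
544 = 2·231 + 82
231 = 2·82 + 67
82 = 1·67 + 15
67 = 4·15 + 7
15 = 2·7 + 1
7 = 7·1 + 0
Back-substitute:
1 = 15 − 2·7
1 = −2·67 + 9·15
1 = 9·82 − 11·67
1 = −11·231 + 31·82
1 = 31·544 − 73·231
1 = −73·1319 + 177·544
So 544⁻¹ ≡ 177 (mod 1319).
Then x ≡ 177·540 ≡ 612 (mod 1319); the smallest non-negative solution is x = 612.

612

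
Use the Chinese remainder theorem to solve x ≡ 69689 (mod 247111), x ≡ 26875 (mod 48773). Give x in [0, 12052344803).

Write x = 69689 + 247111·k. Then 247111·k ≡ 26875 − 69689 ≡ 5959 (mod 48773).
Need 247111⁻¹ mod 48773. Extended Euclid on (48773, 3246):
48773 = 15*3246 + 83
3246 = 39*83 + 9
83 = 9*9 + 2
9 = 4*2 + 1
2 = 2*1 + 0
Back-substitute:
1 = 9 − 4·2
1 = −4·83 + 37·9
1 = 37·3246 − 1447·83
1 = −1447·48773 + 21742·3246
247111⁻¹ ≡ 21742 (mod 48773), so k ≡ 21742·5959 ≡ 19490 (mod 48773).
x = 69689 + 247111·19490 = 4816263079.

4816263079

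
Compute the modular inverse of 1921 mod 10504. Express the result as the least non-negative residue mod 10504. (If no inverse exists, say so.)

4697

Extended Euclidean algorithm:
10504 = 5*1921 + 899
1921 = 2*899 + 123
899 = 7*123 + 38
123 = 3*38 + 9
38 = 4*9 + 2
9 = 4*2 + 1
2 = 2*1 + 0
The gcd is 1. Working backward:
1 = 9 − 4·2
1 = −4·38 + 17·9
1 = 17·123 − 55·38
1 = −55·899 + 402·123
1 = 402·1921 − 859·899
1 = −859·10504 + 4697·1921
So 1921·4697 ≡ 1 (mod 10504).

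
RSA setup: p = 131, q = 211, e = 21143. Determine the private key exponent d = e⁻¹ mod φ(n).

5507

φ(n) = (p−1)(q−1) = 130·210 = 27300.
Need d with 21143·d ≡ 1 (mod 27300). Apply the extended Euclidean algorithm:
27300 = 1*21143 + 6157
21143 = 3*6157 + 2672
6157 = 2*2672 + 813
2672 = 3*813 + 233
813 = 3*233 + 114
233 = 2*114 + 5
114 = 22*5 + 4
5 = 1*4 + 1
4 = 4*1 + 0
Back-substitute:
1 = 5 − 4
1 = −114 + 23·5
1 = 23·233 − 47·114
1 = −47·813 + 164·233
1 = 164·2672 − 539·813
1 = −539·6157 + 1242·2672
1 = 1242·21143 − 4265·6157
1 = −4265·27300 + 5507·21143
So 21143·5507 ≡ 1 (mod 27300), hence d = 5507.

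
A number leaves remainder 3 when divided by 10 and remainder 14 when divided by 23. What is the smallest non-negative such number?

Write x = 3 + 10·k. Then 10·k ≡ 14 − 3 ≡ 11 (mod 23).
Need 10⁻¹ mod 23. Extended Euclid on (23, 10):
23 = 2·10 + 3
10 = 3·3 + 1
3 = 3·1 + 0
Back-substitute:
1 = 10 − 3·3
1 = −3·23 + 7·10
10⁻¹ ≡ 7 (mod 23), so k ≡ 7·11 ≡ 8 (mod 23).
x = 3 + 10·8 = 83.

83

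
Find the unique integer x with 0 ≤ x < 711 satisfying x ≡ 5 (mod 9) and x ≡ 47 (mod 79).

284

Write x = 5 + 9·k. Then 9·k ≡ 47 − 5 ≡ 42 (mod 79).
Need 9⁻¹ mod 79. Extended Euclid on (79, 9):
79 = 8·9 + 7
9 = 1·7 + 2
7 = 3·2 + 1
2 = 2·1 + 0
Back-substitute:
1 = 7 − 3·2
1 = −3·9 + 4·7
1 = 4·79 − 35·9
9⁻¹ ≡ 44 (mod 79), so k ≡ 44·42 ≡ 31 (mod 79).
x = 5 + 9·31 = 284.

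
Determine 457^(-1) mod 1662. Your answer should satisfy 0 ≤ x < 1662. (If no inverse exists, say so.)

811

Run Euclid on (1662, 457):
1662 = 3×457 + 291
457 = 1×291 + 166
291 = 1×166 + 125
166 = 1×125 + 41
125 = 3×41 + 2
41 = 20×2 + 1
2 = 2×1 + 0
gcd = 1, so the inverse exists. Back-substitute:
1 = 41 − 20·2
1 = −20·125 + 61·41
1 = 61·166 − 81·125
1 = −81·291 + 142·166
1 = 142·457 − 223·291
1 = −223·1662 + 811·457
So 457·811 ≡ 1 (mod 1662).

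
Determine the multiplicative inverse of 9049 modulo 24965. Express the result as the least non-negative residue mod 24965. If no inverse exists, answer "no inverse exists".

6144

Extended Euclidean algorithm:
24965 = 2·9049 + 6867
9049 = 1·6867 + 2182
6867 = 3·2182 + 321
2182 = 6·321 + 256
321 = 1·256 + 65
256 = 3·65 + 61
65 = 1·61 + 4
61 = 15·4 + 1
4 = 4·1 + 0
Since gcd(9049, 24965) = 1, back-substitute to write 1 as a combination:
1 = 61 − 15·4
1 = −15·65 + 16·61
1 = 16·256 − 63·65
1 = −63·321 + 79·256
1 = 79·2182 − 537·321
1 = −537·6867 + 1690·2182
1 = 1690·9049 − 2227·6867
1 = −2227·24965 + 6144·9049
So 9049·6144 ≡ 1 (mod 24965).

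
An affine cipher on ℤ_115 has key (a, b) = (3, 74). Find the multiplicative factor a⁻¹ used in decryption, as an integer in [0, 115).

77

Extended Euclidean algorithm:
115 = 38·3 + 1
3 = 3·1 + 0
The gcd is 1. Working backward:
1 = 115 − 38·3
Hence 3⁻¹ ≡ -38 ≡ 77 (mod 115).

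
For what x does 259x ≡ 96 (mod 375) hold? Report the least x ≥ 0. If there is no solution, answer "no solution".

First find gcd(259, 375):
375 = 1×259 + 116
259 = 2×116 + 27
116 = 4×27 + 8
27 = 3×8 + 3
8 = 2×3 + 2
3 = 1×2 + 1
2 = 2×1 + 0
gcd = 1, so a unique solution mod 375 exists.
Back-substitute for the Bézout coefficients:
1 = 3 − 2
1 = −8 + 3·3
1 = 3·27 − 10·8
1 = −10·116 + 43·27
1 = 43·259 − 96·116
1 = −96·375 + 139·259
So 259·(139) ≡ 1 (mod 375), giving 259⁻¹ ≡ 139.
x ≡ 259⁻¹·96 ≡ 139·96 ≡ 219 (mod 375).

219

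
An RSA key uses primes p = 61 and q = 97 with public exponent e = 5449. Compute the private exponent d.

φ(n) = (p−1)(q−1) = 60·96 = 5760.
Need d with 5449·d ≡ 1 (mod 5760). Apply the extended Euclidean algorithm:
5760 = 1·5449 + 311
5449 = 17·311 + 162
311 = 1·162 + 149
162 = 1·149 + 13
149 = 11·13 + 6
13 = 2·6 + 1
6 = 6·1 + 0
Back-substitute:
1 = 13 − 2·6
1 = −2·149 + 23·13
1 = 23·162 − 25·149
1 = −25·311 + 48·162
1 = 48·5449 − 841·311
1 = −841·5760 + 889·5449
So 5449·889 ≡ 1 (mod 5760), hence d = 889.

889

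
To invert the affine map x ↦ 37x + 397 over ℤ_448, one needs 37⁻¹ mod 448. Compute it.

Extended Euclidean algorithm:
448 = 12·37 + 4
37 = 9·4 + 1
4 = 4·1 + 0
gcd = 1, so the inverse exists. Back-substitute:
1 = 37 − 9·4
1 = −9·448 + 109·37
So 37·109 ≡ 1 (mod 448).

109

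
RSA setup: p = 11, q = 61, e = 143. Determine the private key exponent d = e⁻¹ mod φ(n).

φ(n) = (p−1)(q−1) = 10·60 = 600.
Need d with 143·d ≡ 1 (mod 600). Apply the extended Euclidean algorithm:
600 = 4×143 + 28
143 = 5×28 + 3
28 = 9×3 + 1
3 = 3×1 + 0
Back-substitute:
1 = 28 − 9·3
1 = −9·143 + 46·28
1 = 46·600 − 193·143
So 143·(-193) ≡ 1 (mod 600), hence d ≡ -193 ≡ 407 (mod 600).

407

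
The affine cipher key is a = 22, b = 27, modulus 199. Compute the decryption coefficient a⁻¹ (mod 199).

Extended Euclidean algorithm:
199 = 9×22 + 1
22 = 22×1 + 0
gcd = 1, so the inverse exists. Back-substitute:
1 = 199 − 9·22
So 22·(-9) ≡ 1 (mod 199), and -9 ≡ 190 (mod 199).

190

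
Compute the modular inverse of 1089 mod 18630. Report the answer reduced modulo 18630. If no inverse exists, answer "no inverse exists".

Compute gcd(1089, 18630):
18630 = 17*1089 + 117
1089 = 9*117 + 36
117 = 3*36 + 9
36 = 4*9 + 0
The gcd is 9, not 1, hence no inverse exists.

no inverse exists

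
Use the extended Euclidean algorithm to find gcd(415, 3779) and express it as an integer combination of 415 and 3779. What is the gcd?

Repeated division:
3779 = 9*415 + 44
415 = 9*44 + 19
44 = 2*19 + 6
19 = 3*6 + 1
6 = 6*1 + 0
gcd(415, 3779) = 1.
Express as a combination:
1 = 19 − 3·6
1 = −3·44 + 7·19
1 = 7·415 − 66·44
1 = −66·3779 + 601·415
So 1 = (-66)·3779 + (601)·415.

1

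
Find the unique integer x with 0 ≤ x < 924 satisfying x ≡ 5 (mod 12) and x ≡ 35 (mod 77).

497

Write x = 5 + 12·k. Then 12·k ≡ 35 − 5 ≡ 30 (mod 77).
Need 12⁻¹ mod 77. Extended Euclid on (77, 12):
77 = 6*12 + 5
12 = 2*5 + 2
5 = 2*2 + 1
2 = 2*1 + 0
Back-substitute:
1 = 5 − 2·2
1 = −2·12 + 5·5
1 = 5·77 − 32·12
12⁻¹ ≡ 45 (mod 77), so k ≡ 45·30 ≡ 41 (mod 77).
x = 5 + 12·41 = 497.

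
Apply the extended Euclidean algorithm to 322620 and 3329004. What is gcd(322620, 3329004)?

Apply Euclid's algorithm to 3329004 and 322620:
3329004 = 10*322620 + 102804
322620 = 3*102804 + 14208
102804 = 7*14208 + 3348
14208 = 4*3348 + 816
3348 = 4*816 + 84
816 = 9*84 + 60
84 = 1*60 + 24
60 = 2*24 + 12
24 = 2*12 + 0
gcd(322620, 3329004) = 12.
Back-substituting:
12 = 60 − 2·24
12 = −2·84 + 3·60
12 = 3·816 − 29·84
12 = −29·3348 + 119·816
12 = 119·14208 − 505·3348
12 = −505·102804 + 3654·14208
12 = 3654·322620 − 11467·102804
12 = −11467·3329004 + 118324·322620
So 12 = (-11467)·3329004 + (118324)·322620.

12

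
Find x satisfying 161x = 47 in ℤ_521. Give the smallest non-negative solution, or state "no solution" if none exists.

First find gcd(161, 521):
521 = 3×161 + 38
161 = 4×38 + 9
38 = 4×9 + 2
9 = 4×2 + 1
2 = 2×1 + 0
gcd = 1, so a unique solution mod 521 exists.
Back-substitute for the Bézout coefficients:
1 = 9 − 4·2
1 = −4·38 + 17·9
1 = 17·161 − 72·38
1 = −72·521 + 233·161
So 161·(233) ≡ 1 (mod 521), giving 161⁻¹ ≡ 233.
x ≡ 161⁻¹·47 ≡ 233·47 ≡ 10 (mod 521).

10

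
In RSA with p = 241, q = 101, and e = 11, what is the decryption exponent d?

φ(n) = (p−1)(q−1) = 240·100 = 24000.
Need d with 11·d ≡ 1 (mod 24000). Apply the extended Euclidean algorithm:
24000 = 2181·11 + 9
11 = 1·9 + 2
9 = 4·2 + 1
2 = 2·1 + 0
Back-substitute:
1 = 9 − 4·2
1 = −4·11 + 5·9
1 = 5·24000 − 10909·11
So 11·(-10909) ≡ 1 (mod 24000), hence d ≡ -10909 ≡ 13091 (mod 24000).

13091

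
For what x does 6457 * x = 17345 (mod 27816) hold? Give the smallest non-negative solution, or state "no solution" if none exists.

3617

First find gcd(6457, 27816):
27816 = 4×6457 + 1988
6457 = 3×1988 + 493
1988 = 4×493 + 16
493 = 30×16 + 13
16 = 1×13 + 3
13 = 4×3 + 1
3 = 3×1 + 0
gcd = 1, so a unique solution mod 27816 exists.
Back-substitute for the Bézout coefficients:
1 = 13 − 4·3
1 = −4·16 + 5·13
1 = 5·493 − 154·16
1 = −154·1988 + 621·493
1 = 621·6457 − 2017·1988
1 = −2017·27816 + 8689·6457
So 6457·(8689) ≡ 1 (mod 27816), giving 6457⁻¹ ≡ 8689.
x ≡ 6457⁻¹·17345 ≡ 8689·17345 ≡ 3617 (mod 27816).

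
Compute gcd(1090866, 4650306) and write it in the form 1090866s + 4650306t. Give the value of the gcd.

6

Apply Euclid's algorithm to 4650306 and 1090866:
4650306 = 4·1090866 + 286842
1090866 = 3·286842 + 230340
286842 = 1·230340 + 56502
230340 = 4·56502 + 4332
56502 = 13·4332 + 186
4332 = 23·186 + 54
186 = 3·54 + 24
54 = 2·24 + 6
24 = 4·6 + 0
gcd(1090866, 4650306) = 6.
Express as a combination:
6 = 54 − 2·24
6 = −2·186 + 7·54
6 = 7·4332 − 163·186
6 = −163·56502 + 2126·4332
6 = 2126·230340 − 8667·56502
6 = −8667·286842 + 10793·230340
6 = 10793·1090866 − 41046·286842
6 = −41046·4650306 + 174977·1090866
So 6 = (-41046)·4650306 + (174977)·1090866.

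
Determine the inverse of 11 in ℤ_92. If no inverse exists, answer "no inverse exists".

gcd(92, 11) by repeated division:
92 = 8·11 + 4
11 = 2·4 + 3
4 = 1·3 + 1
3 = 3·1 + 0
gcd = 1, so the inverse exists. Back-substitute:
1 = 4 − 3
1 = −11 + 3·4
1 = 3·92 − 25·11
Hence 11⁻¹ ≡ -25 ≡ 67 (mod 92).

67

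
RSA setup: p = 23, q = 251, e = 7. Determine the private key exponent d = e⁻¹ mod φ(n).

φ(n) = (p−1)(q−1) = 22·250 = 5500.
Need d with 7·d ≡ 1 (mod 5500). Apply the extended Euclidean algorithm:
5500 = 785·7 + 5
7 = 1·5 + 2
5 = 2·2 + 1
2 = 2·1 + 0
Back-substitute:
1 = 5 − 2·2
1 = −2·7 + 3·5
1 = 3·5500 − 2357·7
So 7·(-2357) ≡ 1 (mod 5500), hence d ≡ -2357 ≡ 3143 (mod 5500).

3143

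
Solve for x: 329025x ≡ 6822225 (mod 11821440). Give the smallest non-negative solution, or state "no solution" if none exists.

620689

First find gcd(329025, 11821440):
11821440 = 35·329025 + 305565
329025 = 1·305565 + 23460
305565 = 13·23460 + 585
23460 = 40·585 + 60
585 = 9·60 + 45
60 = 1·45 + 15
45 = 3·15 + 0
gcd = 15 and 15 | 6822225, so solutions exist. Divide through by 15: 21935x ≡ 454815 (mod 788096).
Now find 21935⁻¹ mod 788096:
788096 = 35·21935 + 20371
21935 = 1·20371 + 1564
20371 = 13·1564 + 39
1564 = 40·39 + 4
39 = 9·4 + 3
4 = 1·3 + 1
3 = 3·1 + 0
Back-substitute:
1 = 4 − 3
1 = −39 + 10·4
1 = 10·1564 − 401·39
1 = −401·20371 + 5223·1564
1 = 5223·21935 − 5624·20371
1 = −5624·788096 + 202063·21935
So 21935⁻¹ ≡ 202063 (mod 788096).
Then x ≡ 202063·454815 ≡ 620689 (mod 788096); the smallest non-negative solution is x = 620689.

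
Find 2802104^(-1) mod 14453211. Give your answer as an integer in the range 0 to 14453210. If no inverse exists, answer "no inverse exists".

Run Euclid on (14453211, 2802104):
14453211 = 5×2802104 + 442691
2802104 = 6×442691 + 145958
442691 = 3×145958 + 4817
145958 = 30×4817 + 1448
4817 = 3×1448 + 473
1448 = 3×473 + 29
473 = 16×29 + 9
29 = 3×9 + 2
9 = 4×2 + 1
2 = 2×1 + 0
The gcd is 1. Working backward:
1 = 9 − 4·2
1 = −4·29 + 13·9
1 = 13·473 − 212·29
1 = −212·1448 + 649·473
1 = 649·4817 − 2159·1448
1 = −2159·145958 + 65419·4817
1 = 65419·442691 − 198416·145958
1 = −198416·2802104 + 1255915·442691
1 = 1255915·14453211 − 6477991·2802104
So 2802104·(-6477991) ≡ 1 (mod 14453211), and -6477991 ≡ 7975220 (mod 14453211).

7975220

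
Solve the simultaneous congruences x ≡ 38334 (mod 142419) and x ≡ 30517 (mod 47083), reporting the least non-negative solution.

4635634365

Write x = 38334 + 142419·k. Then 142419·k ≡ 30517 − 38334 ≡ 39266 (mod 47083).
Need 142419⁻¹ mod 47083. Extended Euclid on (47083, 1170):
47083 = 40×1170 + 283
1170 = 4×283 + 38
283 = 7×38 + 17
38 = 2×17 + 4
17 = 4×4 + 1
4 = 4×1 + 0
Back-substitute:
1 = 17 − 4·4
1 = −4·38 + 9·17
1 = 9·283 − 67·38
1 = −67·1170 + 277·283
1 = 277·47083 − 11147·1170
142419⁻¹ ≡ 35936 (mod 47083), so k ≡ 35936·39266 ≡ 32549 (mod 47083).
x = 38334 + 142419·32549 = 4635634365.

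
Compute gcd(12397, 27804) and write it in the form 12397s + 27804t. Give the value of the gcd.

7

Euclidean algorithm:
27804 = 2*12397 + 3010
12397 = 4*3010 + 357
3010 = 8*357 + 154
357 = 2*154 + 49
154 = 3*49 + 7
49 = 7*7 + 0
gcd(12397, 27804) = 7.
Working backward:
7 = 154 − 3·49
7 = −3·357 + 7·154
7 = 7·3010 − 59·357
7 = −59·12397 + 243·3010
7 = 243·27804 − 545·12397
So 7 = (243)·27804 + (-545)·12397.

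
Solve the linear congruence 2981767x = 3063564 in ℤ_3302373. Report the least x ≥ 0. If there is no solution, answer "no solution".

2324628

First find gcd(2981767, 3302373):
3302373 = 1·2981767 + 320606
2981767 = 9·320606 + 96313
320606 = 3·96313 + 31667
96313 = 3·31667 + 1312
31667 = 24·1312 + 179
1312 = 7·179 + 59
179 = 3·59 + 2
59 = 29·2 + 1
2 = 2·1 + 0
gcd = 1, so a unique solution mod 3302373 exists.
Back-substitute for the Bézout coefficients:
1 = 59 − 29·2
1 = −29·179 + 88·59
1 = 88·1312 − 645·179
1 = −645·31667 + 15568·1312
1 = 15568·96313 − 47349·31667
1 = −47349·320606 + 157615·96313
1 = 157615·2981767 − 1465884·320606
1 = −1465884·3302373 + 1623499·2981767
So 2981767·(1623499) ≡ 1 (mod 3302373), giving 2981767⁻¹ ≡ 1623499.
x ≡ 2981767⁻¹·3063564 ≡ 1623499·3063564 ≡ 2324628 (mod 3302373).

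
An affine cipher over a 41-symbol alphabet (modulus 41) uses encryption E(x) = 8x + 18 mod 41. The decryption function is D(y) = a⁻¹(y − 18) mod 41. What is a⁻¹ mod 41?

gcd(41, 8) by repeated division:
41 = 5×8 + 1
8 = 8×1 + 0
The gcd is 1. Working backward:
1 = 41 − 5·8
Thus 8·(-5) ≡ 1 (mod 41); reducing, -5 mod 41 = 36.

36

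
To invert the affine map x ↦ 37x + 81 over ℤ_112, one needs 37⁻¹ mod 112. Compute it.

109

gcd(112, 37) by repeated division:
112 = 3*37 + 1
37 = 37*1 + 0
The gcd is 1. Working backward:
1 = 112 − 3·37
Thus 37·(-3) ≡ 1 (mod 112); reducing, -3 mod 112 = 109.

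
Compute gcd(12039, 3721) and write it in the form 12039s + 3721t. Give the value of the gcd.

Euclidean algorithm:
12039 = 3·3721 + 876
3721 = 4·876 + 217
876 = 4·217 + 8
217 = 27·8 + 1
8 = 8·1 + 0
gcd(12039, 3721) = 1.
Express as a combination:
1 = 217 − 27·8
1 = −27·876 + 109·217
1 = 109·3721 − 463·876
1 = −463·12039 + 1498·3721
So 1 = (-463)·12039 + (1498)·3721.

1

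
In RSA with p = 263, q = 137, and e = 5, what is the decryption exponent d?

14253

φ(n) = (p−1)(q−1) = 262·136 = 35632.
Need d with 5·d ≡ 1 (mod 35632). Apply the extended Euclidean algorithm:
35632 = 7126·5 + 2
5 = 2·2 + 1
2 = 2·1 + 0
Back-substitute:
1 = 5 − 2·2
1 = −2·35632 + 14253·5
So 5·14253 ≡ 1 (mod 35632), hence d = 14253.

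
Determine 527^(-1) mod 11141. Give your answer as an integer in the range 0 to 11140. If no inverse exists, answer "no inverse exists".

4968

Extended Euclidean algorithm:
11141 = 21*527 + 74
527 = 7*74 + 9
74 = 8*9 + 2
9 = 4*2 + 1
2 = 2*1 + 0
gcd = 1, so the inverse exists. Back-substitute:
1 = 9 − 4·2
1 = −4·74 + 33·9
1 = 33·527 − 235·74
1 = −235·11141 + 4968·527
So 527·4968 ≡ 1 (mod 11141).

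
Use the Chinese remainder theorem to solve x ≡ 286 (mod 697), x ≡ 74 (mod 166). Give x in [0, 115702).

44894

Write x = 286 + 697·k. Then 697·k ≡ 74 − 286 ≡ 120 (mod 166).
Need 697⁻¹ mod 166. Extended Euclid on (166, 33):
166 = 5×33 + 1
33 = 33×1 + 0
Back-substitute:
1 = 166 − 5·33
697⁻¹ ≡ 161 (mod 166), so k ≡ 161·120 ≡ 64 (mod 166).
x = 286 + 697·64 = 44894.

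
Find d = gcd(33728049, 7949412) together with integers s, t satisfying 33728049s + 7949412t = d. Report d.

Repeated division:
33728049 = 4·7949412 + 1930401
7949412 = 4·1930401 + 227808
1930401 = 8·227808 + 107937
227808 = 2·107937 + 11934
107937 = 9·11934 + 531
11934 = 22·531 + 252
531 = 2·252 + 27
252 = 9·27 + 9
27 = 3·9 + 0
gcd(33728049, 7949412) = 9.
Working backward:
9 = 252 − 9·27
9 = −9·531 + 19·252
9 = 19·11934 − 427·531
9 = −427·107937 + 3862·11934
9 = 3862·227808 − 8151·107937
9 = −8151·1930401 + 69070·227808
9 = 69070·7949412 − 284431·1930401
9 = −284431·33728049 + 1206794·7949412
So 9 = (-284431)·33728049 + (1206794)·7949412.

9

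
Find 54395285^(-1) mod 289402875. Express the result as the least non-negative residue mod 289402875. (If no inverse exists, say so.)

Euclidean algorithm on 289402875, 54395285:
289402875 = 5*54395285 + 17426450
54395285 = 3*17426450 + 2115935
17426450 = 8*2115935 + 498970
2115935 = 4*498970 + 120055
498970 = 4*120055 + 18750
120055 = 6*18750 + 7555
18750 = 2*7555 + 3640
7555 = 2*3640 + 275
3640 = 13*275 + 65
275 = 4*65 + 15
65 = 4*15 + 5
15 = 3*5 + 0
The gcd is 5, not 1, hence no inverse exists.

no inverse exists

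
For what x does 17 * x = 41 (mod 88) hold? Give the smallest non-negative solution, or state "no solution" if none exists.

First find gcd(17, 88):
88 = 5·17 + 3
17 = 5·3 + 2
3 = 1·2 + 1
2 = 2·1 + 0
gcd = 1, so a unique solution mod 88 exists.
Back-substitute for the Bézout coefficients:
1 = 3 − 2
1 = −17 + 6·3
1 = 6·88 − 31·17
So 17·(-31) ≡ 1 (mod 88), giving 17⁻¹ ≡ 57.
x ≡ 17⁻¹·41 ≡ 57·41 ≡ 49 (mod 88).

49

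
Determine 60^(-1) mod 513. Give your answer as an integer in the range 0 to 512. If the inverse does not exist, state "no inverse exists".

Compute gcd(60, 513):
513 = 8×60 + 33
60 = 1×33 + 27
33 = 1×27 + 6
27 = 4×6 + 3
6 = 2×3 + 0
gcd(60, 513) = 3 ≠ 1, so 60 has no multiplicative inverse modulo 513.

no inverse exists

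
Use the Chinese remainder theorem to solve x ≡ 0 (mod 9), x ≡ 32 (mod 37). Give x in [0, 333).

Write x = 0 + 9·k. Then 9·k ≡ 32 − 0 ≡ 32 (mod 37).
Need 9⁻¹ mod 37. Extended Euclid on (37, 9):
37 = 4·9 + 1
9 = 9·1 + 0
Back-substitute:
1 = 37 − 4·9
9⁻¹ ≡ 33 (mod 37), so k ≡ 33·32 ≡ 20 (mod 37).
x = 0 + 9·20 = 180.

180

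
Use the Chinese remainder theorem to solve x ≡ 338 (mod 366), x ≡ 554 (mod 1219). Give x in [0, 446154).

263858

Write x = 338 + 366·k. Then 366·k ≡ 554 − 338 ≡ 216 (mod 1219).
Need 366⁻¹ mod 1219. Extended Euclid on (1219, 366):
1219 = 3×366 + 121
366 = 3×121 + 3
121 = 40×3 + 1
3 = 3×1 + 0
Back-substitute:
1 = 121 − 40·3
1 = −40·366 + 121·121
1 = 121·1219 − 403·366
366⁻¹ ≡ 816 (mod 1219), so k ≡ 816·216 ≡ 720 (mod 1219).
x = 338 + 366·720 = 263858.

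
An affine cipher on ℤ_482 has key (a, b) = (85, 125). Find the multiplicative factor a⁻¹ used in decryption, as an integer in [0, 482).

gcd(482, 85) by repeated division:
482 = 5·85 + 57
85 = 1·57 + 28
57 = 2·28 + 1
28 = 28·1 + 0
Since gcd(85, 482) = 1, back-substitute to write 1 as a combination:
1 = 57 − 2·28
1 = −2·85 + 3·57
1 = 3·482 − 17·85
Thus 85·(-17) ≡ 1 (mod 482); reducing, -17 mod 482 = 465.

465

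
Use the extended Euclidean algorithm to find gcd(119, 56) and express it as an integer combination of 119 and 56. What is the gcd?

7

Euclidean algorithm:
119 = 2*56 + 7
56 = 8*7 + 0
gcd(119, 56) = 7.
Back-substituting:
7 = 119 − 2·56
So 7 = (1)·119 + (-2)·56.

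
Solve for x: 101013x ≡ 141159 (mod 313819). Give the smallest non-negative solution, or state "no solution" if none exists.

no solution

gcd(101013, 313819):
313819 = 3·101013 + 10780
101013 = 9·10780 + 3993
10780 = 2·3993 + 2794
3993 = 1·2794 + 1199
2794 = 2·1199 + 396
1199 = 3·396 + 11
396 = 36·11 + 0
gcd = 11, but 11 ∤ 141159, so the congruence has no solution.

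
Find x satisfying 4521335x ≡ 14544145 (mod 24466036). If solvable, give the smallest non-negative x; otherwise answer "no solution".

First find gcd(4521335, 24466036):
24466036 = 5×4521335 + 1859361
4521335 = 2×1859361 + 802613
1859361 = 2×802613 + 254135
802613 = 3×254135 + 40208
254135 = 6×40208 + 12887
40208 = 3×12887 + 1547
12887 = 8×1547 + 511
1547 = 3×511 + 14
511 = 36×14 + 7
14 = 2×7 + 0
gcd = 7 and 7 | 14544145, so solutions exist. Divide through by 7: 645905x ≡ 2077735 (mod 3495148).
Now find 645905⁻¹ mod 3495148:
3495148 = 5×645905 + 265623
645905 = 2×265623 + 114659
265623 = 2×114659 + 36305
114659 = 3×36305 + 5744
36305 = 6×5744 + 1841
5744 = 3×1841 + 221
1841 = 8×221 + 73
221 = 3×73 + 2
73 = 36×2 + 1
2 = 2×1 + 0
Back-substitute:
1 = 73 − 36·2
1 = −36·221 + 109·73
1 = 109·1841 − 908·221
1 = −908·5744 + 2833·1841
1 = 2833·36305 − 17906·5744
1 = −17906·114659 + 56551·36305
1 = 56551·265623 − 131008·114659
1 = −131008·645905 + 318567·265623
1 = 318567·3495148 − 1723843·645905
So 645905·(-1723843) ≡ 1 (mod 3495148), i.e. 645905⁻¹ ≡ 1771305.
Then x ≡ 1771305·2077735 ≡ 2424023 (mod 3495148); the smallest non-negative solution is x = 2424023.

2424023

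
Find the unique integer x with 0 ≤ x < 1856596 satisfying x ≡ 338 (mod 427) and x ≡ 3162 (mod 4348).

Write x = 338 + 427·k. Then 427·k ≡ 3162 − 338 ≡ 2824 (mod 4348).
Need 427⁻¹ mod 4348. Extended Euclid on (4348, 427):
4348 = 10·427 + 78
427 = 5·78 + 37
78 = 2·37 + 4
37 = 9·4 + 1
4 = 4·1 + 0
Back-substitute:
1 = 37 − 9·4
1 = −9·78 + 19·37
1 = 19·427 − 104·78
1 = −104·4348 + 1059·427
427⁻¹ ≡ 1059 (mod 4348), so k ≡ 1059·2824 ≡ 3540 (mod 4348).
x = 338 + 427·3540 = 1511918.

1511918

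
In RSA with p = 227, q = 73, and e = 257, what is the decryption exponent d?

5825

φ(n) = (p−1)(q−1) = 226·72 = 16272.
Need d with 257·d ≡ 1 (mod 16272). Apply the extended Euclidean algorithm:
16272 = 63·257 + 81
257 = 3·81 + 14
81 = 5·14 + 11
14 = 1·11 + 3
11 = 3·3 + 2
3 = 1·2 + 1
2 = 2·1 + 0
Back-substitute:
1 = 3 − 2
1 = −11 + 4·3
1 = 4·14 − 5·11
1 = −5·81 + 29·14
1 = 29·257 − 92·81
1 = −92·16272 + 5825·257
So 257·5825 ≡ 1 (mod 16272), hence d = 5825.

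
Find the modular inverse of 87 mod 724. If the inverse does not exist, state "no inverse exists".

Extended Euclidean algorithm:
724 = 8*87 + 28
87 = 3*28 + 3
28 = 9*3 + 1
3 = 3*1 + 0
The gcd is 1. Working backward:
1 = 28 − 9·3
1 = −9·87 + 28·28
1 = 28·724 − 233·87
Thus 87·(-233) ≡ 1 (mod 724); reducing, -233 mod 724 = 491.

491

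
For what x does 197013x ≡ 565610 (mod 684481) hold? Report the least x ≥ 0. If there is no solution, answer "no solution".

First find gcd(197013, 684481):
684481 = 3*197013 + 93442
197013 = 2*93442 + 10129
93442 = 9*10129 + 2281
10129 = 4*2281 + 1005
2281 = 2*1005 + 271
1005 = 3*271 + 192
271 = 1*192 + 79
192 = 2*79 + 34
79 = 2*34 + 11
34 = 3*11 + 1
11 = 11*1 + 0
gcd = 1, so a unique solution mod 684481 exists.
Back-substitute for the Bézout coefficients:
1 = 34 − 3·11
1 = −3·79 + 7·34
1 = 7·192 − 17·79
1 = −17·271 + 24·192
1 = 24·1005 − 89·271
1 = −89·2281 + 202·1005
1 = 202·10129 − 897·2281
1 = −897·93442 + 8275·10129
1 = 8275·197013 − 17447·93442
1 = −17447·684481 + 60616·197013
So 197013·(60616) ≡ 1 (mod 684481), giving 197013⁻¹ ≡ 60616.
x ≡ 197013⁻¹·565610 ≡ 60616·565610 ≡ 46951 (mod 684481).

46951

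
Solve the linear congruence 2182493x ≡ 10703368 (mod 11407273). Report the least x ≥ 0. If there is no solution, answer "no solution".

4869068

First find gcd(2182493, 11407273):
11407273 = 5*2182493 + 494808
2182493 = 4*494808 + 203261
494808 = 2*203261 + 88286
203261 = 2*88286 + 26689
88286 = 3*26689 + 8219
26689 = 3*8219 + 2032
8219 = 4*2032 + 91
2032 = 22*91 + 30
91 = 3*30 + 1
30 = 30*1 + 0
gcd = 1, so a unique solution mod 11407273 exists.
Back-substitute for the Bézout coefficients:
1 = 91 − 3·30
1 = −3·2032 + 67·91
1 = 67·8219 − 271·2032
1 = −271·26689 + 880·8219
1 = 880·88286 − 2911·26689
1 = −2911·203261 + 6702·88286
1 = 6702·494808 − 16315·203261
1 = −16315·2182493 + 71962·494808
1 = 71962·11407273 − 376125·2182493
So 2182493·(-376125) ≡ 1 (mod 11407273), giving 2182493⁻¹ ≡ 11031148.
x ≡ 2182493⁻¹·10703368 ≡ 11031148·10703368 ≡ 4869068 (mod 11407273).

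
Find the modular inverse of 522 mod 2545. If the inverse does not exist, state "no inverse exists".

Run Euclid on (2545, 522):
2545 = 4*522 + 457
522 = 1*457 + 65
457 = 7*65 + 2
65 = 32*2 + 1
2 = 2*1 + 0
Since gcd(522, 2545) = 1, back-substitute to write 1 as a combination:
1 = 65 − 32·2
1 = −32·457 + 225·65
1 = 225·522 − 257·457
1 = −257·2545 + 1253·522
So 522·1253 ≡ 1 (mod 2545).

1253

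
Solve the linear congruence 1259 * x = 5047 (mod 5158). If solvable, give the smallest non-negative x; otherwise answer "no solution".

3851

First find gcd(1259, 5158):
5158 = 4×1259 + 122
1259 = 10×122 + 39
122 = 3×39 + 5
39 = 7×5 + 4
5 = 1×4 + 1
4 = 4×1 + 0
gcd = 1, so a unique solution mod 5158 exists.
Back-substitute for the Bézout coefficients:
1 = 5 − 4
1 = −39 + 8·5
1 = 8·122 − 25·39
1 = −25·1259 + 258·122
1 = 258·5158 − 1057·1259
So 1259·(-1057) ≡ 1 (mod 5158), giving 1259⁻¹ ≡ 4101.
x ≡ 1259⁻¹·5047 ≡ 4101·5047 ≡ 3851 (mod 5158).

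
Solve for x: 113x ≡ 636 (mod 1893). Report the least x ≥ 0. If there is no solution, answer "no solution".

First find gcd(113, 1893):
1893 = 16·113 + 85
113 = 1·85 + 28
85 = 3·28 + 1
28 = 28·1 + 0
gcd = 1, so a unique solution mod 1893 exists.
Back-substitute for the Bézout coefficients:
1 = 85 − 3·28
1 = −3·113 + 4·85
1 = 4·1893 − 67·113
So 113·(-67) ≡ 1 (mod 1893), giving 113⁻¹ ≡ 1826.
x ≡ 113⁻¹·636 ≡ 1826·636 ≡ 927 (mod 1893).

927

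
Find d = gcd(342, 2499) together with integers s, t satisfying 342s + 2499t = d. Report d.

3

Repeated division:
2499 = 7*342 + 105
342 = 3*105 + 27
105 = 3*27 + 24
27 = 1*24 + 3
24 = 8*3 + 0
gcd(342, 2499) = 3.
Express as a combination:
3 = 27 − 24
3 = −105 + 4·27
3 = 4·342 − 13·105
3 = −13·2499 + 95·342
So 3 = (-13)·2499 + (95)·342.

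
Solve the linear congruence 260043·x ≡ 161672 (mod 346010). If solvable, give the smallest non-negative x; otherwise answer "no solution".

14194

First find gcd(260043, 346010):
346010 = 1*260043 + 85967
260043 = 3*85967 + 2142
85967 = 40*2142 + 287
2142 = 7*287 + 133
287 = 2*133 + 21
133 = 6*21 + 7
21 = 3*7 + 0
gcd = 7 and 7 | 161672, so solutions exist. Divide through by 7: 37149x ≡ 23096 (mod 49430).
Now find 37149⁻¹ mod 49430:
49430 = 1×37149 + 12281
37149 = 3×12281 + 306
12281 = 40×306 + 41
306 = 7×41 + 19
41 = 2×19 + 3
19 = 6×3 + 1
3 = 3×1 + 0
Back-substitute:
1 = 19 − 6·3
1 = −6·41 + 13·19
1 = 13·306 − 97·41
1 = −97·12281 + 3893·306
1 = 3893·37149 − 11776·12281
1 = −11776·49430 + 15669·37149
So 37149⁻¹ ≡ 15669 (mod 49430).
Then x ≡ 15669·23096 ≡ 14194 (mod 49430); the smallest non-negative solution is x = 14194.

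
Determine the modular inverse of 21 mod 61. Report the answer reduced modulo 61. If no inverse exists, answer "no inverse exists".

32

Apply the Euclidean algorithm to 61 and 21:
61 = 2×21 + 19
21 = 1×19 + 2
19 = 9×2 + 1
2 = 2×1 + 0
gcd = 1, so the inverse exists. Back-substitute:
1 = 19 − 9·2
1 = −9·21 + 10·19
1 = 10·61 − 29·21
Hence 21⁻¹ ≡ -29 ≡ 32 (mod 61).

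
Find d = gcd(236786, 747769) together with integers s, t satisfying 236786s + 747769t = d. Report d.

11

Apply Euclid's algorithm to 747769 and 236786:
747769 = 3*236786 + 37411
236786 = 6*37411 + 12320
37411 = 3*12320 + 451
12320 = 27*451 + 143
451 = 3*143 + 22
143 = 6*22 + 11
22 = 2*11 + 0
gcd(236786, 747769) = 11.
Back-substituting:
11 = 143 − 6·22
11 = −6·451 + 19·143
11 = 19·12320 − 519·451
11 = −519·37411 + 1576·12320
11 = 1576·236786 − 9975·37411
11 = −9975·747769 + 31501·236786
So 11 = (-9975)·747769 + (31501)·236786.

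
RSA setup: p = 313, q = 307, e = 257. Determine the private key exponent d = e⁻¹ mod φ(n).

13745

φ(n) = (p−1)(q−1) = 312·306 = 95472.
Need d with 257·d ≡ 1 (mod 95472). Apply the extended Euclidean algorithm:
95472 = 371·257 + 125
257 = 2·125 + 7
125 = 17·7 + 6
7 = 1·6 + 1
6 = 6·1 + 0
Back-substitute:
1 = 7 − 6
1 = −125 + 18·7
1 = 18·257 − 37·125
1 = −37·95472 + 13745·257
So 257·13745 ≡ 1 (mod 95472), hence d = 13745.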